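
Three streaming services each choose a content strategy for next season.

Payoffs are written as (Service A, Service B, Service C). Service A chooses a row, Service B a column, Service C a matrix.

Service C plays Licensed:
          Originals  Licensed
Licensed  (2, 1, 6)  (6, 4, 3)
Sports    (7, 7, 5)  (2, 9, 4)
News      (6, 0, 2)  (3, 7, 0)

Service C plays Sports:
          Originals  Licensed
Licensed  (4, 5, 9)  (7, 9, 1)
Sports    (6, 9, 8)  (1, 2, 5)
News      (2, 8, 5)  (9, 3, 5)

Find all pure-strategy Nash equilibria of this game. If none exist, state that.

The pure Nash equilibria are (Licensed, Licensed, Licensed); (Sports, Originals, Sports).

For each strategy profile, look for a profitable unilateral deviation.
(Licensed, Originals, Licensed): Service A can switch to Sports (2 → 7). Not NE.
(Licensed, Originals, Sports): Service A can switch to Sports (4 → 6). Not NE.
(Licensed, Licensed, Licensed): Service A gets 6, best alternative 3; Service B gets 4, best alternative 1; Service C gets 3, best alternative 1. No profitable deviation — NE.
(Licensed, Licensed, Sports): Service A can switch to News (7 → 9). Not NE.
(Sports, Originals, Licensed): Service B can switch to Licensed (7 → 9). Not NE.
(Sports, Originals, Sports): Service A gets 6, best alternative 4; Service B gets 9, best alternative 2; Service C gets 8, best alternative 5. No profitable deviation — NE.
(Sports, Licensed, Licensed): Service A can switch to Licensed (2 → 6). Not NE.
(Sports, Licensed, Sports): Service A can switch to Licensed (1 → 7). Not NE.
(News, Originals, Licensed): Service A can switch to Sports (6 → 7). Not NE.
(News, Originals, Sports): Service A can switch to Licensed (2 → 4). Not NE.
(News, Licensed, Licensed): Service A can switch to Licensed (3 → 6). Not NE.
(News, Licensed, Sports): Service B can switch to Originals (3 → 8). Not NE.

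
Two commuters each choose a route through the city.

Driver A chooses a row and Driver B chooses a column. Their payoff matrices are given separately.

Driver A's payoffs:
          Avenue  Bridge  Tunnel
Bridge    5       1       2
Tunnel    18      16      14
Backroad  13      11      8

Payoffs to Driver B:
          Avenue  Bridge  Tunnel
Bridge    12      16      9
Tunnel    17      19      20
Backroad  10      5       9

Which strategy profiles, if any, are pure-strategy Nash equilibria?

Driver A against Avenue: payoffs 5, 18, 13 → best response Tunnel.
Driver A against Bridge: payoffs 1, 16, 11 → best response Tunnel.
Driver A against Tunnel: payoffs 2, 14, 8 → best response Tunnel.
Driver B against Bridge: payoffs 12, 16, 9 → best response Bridge.
Driver B against Tunnel: payoffs 17, 19, 20 → best response Tunnel.
Driver B against Backroad: payoffs 10, 5, 9 → best response Avenue.
Mutual best responses: (Tunnel, Tunnel).

Pure NE: (Tunnel, Tunnel)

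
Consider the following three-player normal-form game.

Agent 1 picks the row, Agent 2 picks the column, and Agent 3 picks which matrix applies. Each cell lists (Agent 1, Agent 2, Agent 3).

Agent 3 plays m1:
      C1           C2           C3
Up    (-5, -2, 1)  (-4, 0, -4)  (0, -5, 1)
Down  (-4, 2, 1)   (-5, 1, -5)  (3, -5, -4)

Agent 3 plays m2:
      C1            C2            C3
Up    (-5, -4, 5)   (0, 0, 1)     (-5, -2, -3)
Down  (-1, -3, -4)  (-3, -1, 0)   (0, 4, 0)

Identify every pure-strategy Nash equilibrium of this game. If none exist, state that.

(Up, C2, m2), (Down, C1, m1), (Down, C3, m2)

For each strategy profile, look for a profitable unilateral deviation.
(Up, C1, m1): Agent 1 can switch to Down (-5 → -4). Not NE.
(Up, C1, m2): Agent 1 can switch to Down (-5 → -1). Not NE.
(Up, C2, m1): Agent 3 can switch to m2 (-4 → 1). Not NE.
(Up, C2, m2): Agent 1 gets 0, best alternative -3; Agent 2 gets 0, best alternative -2; Agent 3 gets 1, best alternative -4. No profitable deviation — NE.
(Up, C3, m1): Agent 1 can switch to Down (0 → 3). Not NE.
(Up, C3, m2): Agent 1 can switch to Down (-5 → 0). Not NE.
(Down, C1, m1): Agent 1 gets -4, best alternative -5; Agent 2 gets 2, best alternative 1; Agent 3 gets 1, best alternative -4. No profitable deviation — NE.
(Down, C1, m2): Agent 2 can switch to C2 (-3 → -1). Not NE.
(Down, C2, m1): Agent 1 can switch to Up (-5 → -4). Not NE.
(Down, C2, m2): Agent 1 can switch to Up (-3 → 0). Not NE.
(Down, C3, m2): Agent 1 gets 0, best alternative -5; Agent 2 gets 4, best alternative -1; Agent 3 gets 0, best alternative -4. No profitable deviation — NE.
(The remaining 1 profile has a profitable deviation by the same check.)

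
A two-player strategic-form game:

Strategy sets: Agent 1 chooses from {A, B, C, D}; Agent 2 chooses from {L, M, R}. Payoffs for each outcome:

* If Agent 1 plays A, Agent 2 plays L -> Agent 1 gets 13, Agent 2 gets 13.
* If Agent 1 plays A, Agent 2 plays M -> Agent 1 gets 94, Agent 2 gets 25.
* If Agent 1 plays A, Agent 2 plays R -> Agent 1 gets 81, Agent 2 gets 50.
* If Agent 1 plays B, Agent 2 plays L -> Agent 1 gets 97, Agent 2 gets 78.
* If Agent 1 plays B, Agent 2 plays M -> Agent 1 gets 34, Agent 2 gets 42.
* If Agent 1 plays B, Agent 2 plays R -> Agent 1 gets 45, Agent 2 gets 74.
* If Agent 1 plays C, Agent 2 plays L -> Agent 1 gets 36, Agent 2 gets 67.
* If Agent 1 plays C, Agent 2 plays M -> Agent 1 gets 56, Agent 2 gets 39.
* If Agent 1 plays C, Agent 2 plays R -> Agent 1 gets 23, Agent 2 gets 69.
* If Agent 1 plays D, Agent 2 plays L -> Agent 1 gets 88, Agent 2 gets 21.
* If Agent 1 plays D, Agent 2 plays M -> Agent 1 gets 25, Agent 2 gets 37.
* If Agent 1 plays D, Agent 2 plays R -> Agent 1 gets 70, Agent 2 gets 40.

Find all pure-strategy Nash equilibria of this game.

Check each profile: it is a Nash equilibrium iff no player can strictly gain by switching unilaterally.
(A, L): Agent 1 can switch to B (13 → 97). Not NE.
(A, M): Agent 2 can switch to R (25 → 50). Not NE.
(A, R): Agent 1 gets 81, best alternative 70; Agent 2 gets 50, best alternative 25. No profitable deviation — NE.
(B, L): Agent 1 gets 97, best alternative 88; Agent 2 gets 78, best alternative 74. No profitable deviation — NE.
(B, M): Agent 1 can switch to A (34 → 94). Not NE.
(B, R): Agent 1 can switch to A (45 → 81). Not NE.
(C, L): Agent 1 can switch to B (36 → 97). Not NE.
(C, M): Agent 1 can switch to A (56 → 94). Not NE.
(C, R): Agent 1 can switch to A (23 → 81). Not NE.
(D, L): Agent 1 can switch to B (88 → 97). Not NE.
(The remaining 2 profiles each have a profitable deviation by the same check.)

The pure Nash equilibria are (A, R); (B, L).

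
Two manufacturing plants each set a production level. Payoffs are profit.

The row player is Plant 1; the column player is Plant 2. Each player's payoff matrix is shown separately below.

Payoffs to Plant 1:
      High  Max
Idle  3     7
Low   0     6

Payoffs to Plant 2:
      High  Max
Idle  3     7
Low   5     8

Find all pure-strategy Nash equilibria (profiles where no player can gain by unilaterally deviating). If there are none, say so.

(Idle, Max)

(Idle, High): Plant 2 can switch to Max (3 → 7). Not NE.
(Idle, Max): Plant 1 gets 7, best alternative 6; Plant 2 gets 7, best alternative 3. No profitable deviation — NE.
(Low, High): Plant 1 can switch to Idle (0 → 3). Not NE.
(Low, Max): Plant 1 can switch to Idle (6 → 7). Not NE.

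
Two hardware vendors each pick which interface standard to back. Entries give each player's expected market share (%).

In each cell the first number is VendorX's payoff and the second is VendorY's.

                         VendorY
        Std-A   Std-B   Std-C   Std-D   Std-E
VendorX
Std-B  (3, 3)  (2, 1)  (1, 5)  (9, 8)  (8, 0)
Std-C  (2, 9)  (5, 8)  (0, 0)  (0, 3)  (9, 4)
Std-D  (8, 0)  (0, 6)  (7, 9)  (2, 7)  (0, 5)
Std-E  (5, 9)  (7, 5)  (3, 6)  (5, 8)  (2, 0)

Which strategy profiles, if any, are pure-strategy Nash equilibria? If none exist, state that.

For each player, find the best response to each opponent profile; mutual best responses are the pure NE.
VendorX against Std-A: payoffs 3, 2, 8, 5 → best response Std-D.
VendorX against Std-B: payoffs 2, 5, 0, 7 → best response Std-E.
VendorX against Std-C: payoffs 1, 0, 7, 3 → best response Std-D.
VendorX against Std-D: payoffs 9, 0, 2, 5 → best response Std-B.
VendorX against Std-E: payoffs 8, 9, 0, 2 → best response Std-C.
VendorY against Std-B: payoffs 3, 1, 5, 8, 0 → best response Std-D.
VendorY against Std-C: payoffs 9, 8, 0, 3, 4 → best response Std-A.
VendorY against Std-D: payoffs 0, 6, 9, 7, 5 → best response Std-C.
VendorY against Std-E: payoffs 9, 5, 6, 8, 0 → best response Std-A.
Mutual best responses: (Std-B, Std-D); (Std-D, Std-C).

(Std-B, Std-D), (Std-D, Std-C)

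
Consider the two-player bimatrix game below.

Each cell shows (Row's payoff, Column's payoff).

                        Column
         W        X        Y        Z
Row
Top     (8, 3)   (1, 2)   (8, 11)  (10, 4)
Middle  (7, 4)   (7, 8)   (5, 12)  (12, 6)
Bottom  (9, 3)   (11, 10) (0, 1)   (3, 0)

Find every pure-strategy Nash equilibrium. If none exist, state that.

The pure Nash equilibria are (Top, Y), (Bottom, X).

(Top, W): Row can switch to Bottom (8 → 9). Not NE.
(Top, X): Row can switch to Middle (1 → 7). Not NE.
(Top, Y): Row gets 8, best alternative 5; Column gets 11, best alternative 4. No profitable deviation — NE.
(Top, Z): Row can switch to Middle (10 → 12). Not NE.
(Middle, W): Row can switch to Top (7 → 8). Not NE.
(Middle, X): Row can switch to Bottom (7 → 11). Not NE.
(Middle, Y): Row can switch to Top (5 → 8). Not NE.
(Middle, Z): Column can switch to X (6 → 8). Not NE.
(Bottom, W): Column can switch to X (3 → 10). Not NE.
(Bottom, X): Row gets 11, best alternative 7; Column gets 10, best alternative 3. No profitable deviation — NE.
(Bottom, Y): Row can switch to Top (0 → 8). Not NE.
(Bottom, Z): Row can switch to Top (3 → 10). Not NE.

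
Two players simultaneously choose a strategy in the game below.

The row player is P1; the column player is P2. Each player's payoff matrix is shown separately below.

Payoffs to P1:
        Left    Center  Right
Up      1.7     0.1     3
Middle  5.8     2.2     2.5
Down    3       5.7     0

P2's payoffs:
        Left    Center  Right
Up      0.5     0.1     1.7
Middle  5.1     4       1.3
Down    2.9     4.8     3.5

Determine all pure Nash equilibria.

(Up, Right), (Middle, Left), (Down, Center)

For each player, find the best response to each opponent profile; mutual best responses are the pure NE.
P1 against Left: payoffs 1.7, 5.8, 3 → best response Middle.
P1 against Center: payoffs 0.1, 2.2, 5.7 → best response Down.
P1 against Right: payoffs 3, 2.5, 0 → best response Up.
P2 against Up: payoffs 0.5, 0.1, 1.7 → best response Right.
P2 against Middle: payoffs 5.1, 4, 1.3 → best response Left.
P2 against Down: payoffs 2.9, 4.8, 3.5 → best response Center.
Mutual best responses: (Up, Right); (Middle, Left); (Down, Center).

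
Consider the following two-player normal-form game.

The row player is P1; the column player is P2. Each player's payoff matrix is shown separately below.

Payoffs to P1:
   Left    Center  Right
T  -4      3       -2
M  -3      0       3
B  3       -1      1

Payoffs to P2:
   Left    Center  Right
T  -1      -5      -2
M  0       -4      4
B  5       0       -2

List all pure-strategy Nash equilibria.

(T, Left): P1 can switch to M (-4 → -3). Not NE.
(T, Center): P2 can switch to Left (-5 → -1). Not NE.
(T, Right): P1 can switch to M (-2 → 3). Not NE.
(M, Left): P1 can switch to B (-3 → 3). Not NE.
(M, Center): P1 can switch to T (0 → 3). Not NE.
(M, Right): P1 gets 3, best alternative 1; P2 gets 4, best alternative 0. No profitable deviation — NE.
(B, Left): P1 gets 3, best alternative -3; P2 gets 5, best alternative 0. No profitable deviation — NE.
(B, Center): P1 can switch to T (-1 → 3). Not NE.
(B, Right): P1 can switch to M (1 → 3). Not NE.

(M, Right), (B, Left)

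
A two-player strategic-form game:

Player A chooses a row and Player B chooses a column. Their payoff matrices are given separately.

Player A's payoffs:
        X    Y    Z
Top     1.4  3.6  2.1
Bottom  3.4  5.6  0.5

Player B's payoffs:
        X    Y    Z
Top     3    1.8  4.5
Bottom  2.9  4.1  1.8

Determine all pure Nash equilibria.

(Top, Z); (Bottom, Y)

(Top, X): Player A can switch to Bottom (1.4 → 3.4). Not NE.
(Top, Y): Player A can switch to Bottom (3.6 → 5.6). Not NE.
(Top, Z): Player A gets 2.1, best alternative 0.5; Player B gets 4.5, best alternative 3. No profitable deviation — NE.
(Bottom, X): Player B can switch to Y (2.9 → 4.1). Not NE.
(Bottom, Y): Player A gets 5.6, best alternative 3.6; Player B gets 4.1, best alternative 2.9. No profitable deviation — NE.
(Bottom, Z): Player A can switch to Top (0.5 → 2.1). Not NE.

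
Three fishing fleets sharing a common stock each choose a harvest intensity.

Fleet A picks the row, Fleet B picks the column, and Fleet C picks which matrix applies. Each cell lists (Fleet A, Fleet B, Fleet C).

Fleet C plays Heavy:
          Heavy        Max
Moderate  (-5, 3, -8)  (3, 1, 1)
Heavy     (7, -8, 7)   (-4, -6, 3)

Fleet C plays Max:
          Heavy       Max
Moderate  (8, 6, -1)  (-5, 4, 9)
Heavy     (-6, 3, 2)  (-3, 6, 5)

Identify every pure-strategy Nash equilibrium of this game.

Check each profile: it is a Nash equilibrium iff no player can strictly gain by switching unilaterally.
(Moderate, Heavy, Heavy): Fleet A can switch to Heavy (-5 → 7). Not NE.
(Moderate, Heavy, Max): Fleet A gets 8, best alternative -6; Fleet B gets 6, best alternative 4; Fleet C gets -1, best alternative -8. No profitable deviation — NE.
(Moderate, Max, Heavy): Fleet B can switch to Heavy (1 → 3). Not NE.
(Moderate, Max, Max): Fleet A can switch to Heavy (-5 → -3). Not NE.
(Heavy, Heavy, Heavy): Fleet B can switch to Max (-8 → -6). Not NE.
(Heavy, Heavy, Max): Fleet A can switch to Moderate (-6 → 8). Not NE.
(Heavy, Max, Heavy): Fleet A can switch to Moderate (-4 → 3). Not NE.
(Heavy, Max, Max): Fleet A gets -3, best alternative -5; Fleet B gets 6, best alternative 3; Fleet C gets 5, best alternative 3. No profitable deviation — NE.

Pure-strategy Nash equilibria: (Moderate, Heavy, Max) and (Heavy, Max, Max)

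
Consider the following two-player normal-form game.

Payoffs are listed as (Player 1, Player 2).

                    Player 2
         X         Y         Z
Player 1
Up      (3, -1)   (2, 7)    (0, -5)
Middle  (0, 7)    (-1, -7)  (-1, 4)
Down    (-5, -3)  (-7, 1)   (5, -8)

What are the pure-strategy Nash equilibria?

(Up, X): Player 2 can switch to Y (-1 → 7). Not NE.
(Up, Y): Player 1 gets 2, best alternative -1; Player 2 gets 7, best alternative -1. No profitable deviation — NE.
(Up, Z): Player 1 can switch to Down (0 → 5). Not NE.
(Middle, X): Player 1 can switch to Up (0 → 3). Not NE.
(Middle, Y): Player 1 can switch to Up (-1 → 2). Not NE.
(Middle, Z): Player 1 can switch to Up (-1 → 0). Not NE.
(Down, X): Player 1 can switch to Up (-5 → 3). Not NE.
(Down, Y): Player 1 can switch to Up (-7 → 2). Not NE.
(Down, Z): Player 2 can switch to X (-8 → -3). Not NE.

The unique pure-strategy Nash equilibrium is (Up, Y).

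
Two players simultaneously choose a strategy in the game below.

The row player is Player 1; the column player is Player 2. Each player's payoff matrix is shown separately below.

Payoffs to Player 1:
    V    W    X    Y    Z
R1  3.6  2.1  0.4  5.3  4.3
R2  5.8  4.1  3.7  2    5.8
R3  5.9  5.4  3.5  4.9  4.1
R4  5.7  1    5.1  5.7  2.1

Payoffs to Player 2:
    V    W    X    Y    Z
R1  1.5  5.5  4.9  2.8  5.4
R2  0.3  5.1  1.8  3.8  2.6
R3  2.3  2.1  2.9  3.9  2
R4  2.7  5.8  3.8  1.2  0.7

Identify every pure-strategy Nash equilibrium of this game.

No pure-strategy Nash equilibrium.

For each player, find the best response to each opponent profile; mutual best responses are the pure NE.
Player 1 against V: payoffs 3.6, 5.8, 5.9, 5.7 → best response R3.
Player 1 against W: payoffs 2.1, 4.1, 5.4, 1 → best response R3.
Player 1 against X: payoffs 0.4, 3.7, 3.5, 5.1 → best response R4.
Player 1 against Y: payoffs 5.3, 2, 4.9, 5.7 → best response R4.
Player 1 against Z: payoffs 4.3, 5.8, 4.1, 2.1 → best response R2.
Player 2 against R1: payoffs 1.5, 5.5, 4.9, 2.8, 5.4 → best response W.
Player 2 against R2: payoffs 0.3, 5.1, 1.8, 3.8, 2.6 → best response W.
Player 2 against R3: payoffs 2.3, 2.1, 2.9, 3.9, 2 → best response Y.
Player 2 against R4: payoffs 2.7, 5.8, 3.8, 1.2, 0.7 → best response W.
No profile is a mutual best response for all players.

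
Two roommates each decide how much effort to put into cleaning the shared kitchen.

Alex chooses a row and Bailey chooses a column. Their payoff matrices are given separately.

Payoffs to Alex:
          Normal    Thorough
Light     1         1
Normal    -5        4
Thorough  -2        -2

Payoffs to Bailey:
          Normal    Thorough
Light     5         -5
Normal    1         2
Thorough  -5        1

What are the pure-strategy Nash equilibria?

Pure-strategy Nash equilibria: (Light, Normal), (Normal, Thorough)

(Light, Normal): Alex gets 1, best alternative -2; Bailey gets 5, best alternative -5. No profitable deviation — NE.
(Light, Thorough): Alex can switch to Normal (1 → 4). Not NE.
(Normal, Normal): Alex can switch to Light (-5 → 1). Not NE.
(Normal, Thorough): Alex gets 4, best alternative 1; Bailey gets 2, best alternative 1. No profitable deviation — NE.
(Thorough, Normal): Alex can switch to Light (-2 → 1). Not NE.
(Thorough, Thorough): Alex can switch to Light (-2 → 1). Not NE.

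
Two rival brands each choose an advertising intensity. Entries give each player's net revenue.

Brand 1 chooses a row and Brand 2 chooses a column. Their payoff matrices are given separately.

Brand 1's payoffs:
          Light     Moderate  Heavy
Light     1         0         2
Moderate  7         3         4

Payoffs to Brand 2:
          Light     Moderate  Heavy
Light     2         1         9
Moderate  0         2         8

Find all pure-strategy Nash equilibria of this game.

For each player, find the best response to each opponent profile; mutual best responses are the pure NE.
Brand 1 against Light: payoffs 1, 7 → best response Moderate.
Brand 1 against Moderate: payoffs 0, 3 → best response Moderate.
Brand 1 against Heavy: payoffs 2, 4 → best response Moderate.
Brand 2 against Light: payoffs 2, 1, 9 → best response Heavy.
Brand 2 against Moderate: payoffs 0, 2, 8 → best response Heavy.
Mutual best responses: (Moderate, Heavy).

The unique pure-strategy Nash equilibrium is (Moderate, Heavy).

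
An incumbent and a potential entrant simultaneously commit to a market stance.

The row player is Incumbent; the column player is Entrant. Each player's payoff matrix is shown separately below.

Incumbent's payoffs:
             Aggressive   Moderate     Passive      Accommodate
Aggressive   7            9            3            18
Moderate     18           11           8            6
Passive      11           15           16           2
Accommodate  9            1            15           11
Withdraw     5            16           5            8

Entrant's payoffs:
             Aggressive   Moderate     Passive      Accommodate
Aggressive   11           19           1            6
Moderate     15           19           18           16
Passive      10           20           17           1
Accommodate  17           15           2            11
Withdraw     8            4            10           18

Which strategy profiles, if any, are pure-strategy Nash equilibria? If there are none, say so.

This game has no pure Nash equilibrium.

Incumbent against Aggressive: payoffs 7, 18, 11, 9, 5 → best response Moderate.
Incumbent against Moderate: payoffs 9, 11, 15, 1, 16 → best response Withdraw.
Incumbent against Passive: payoffs 3, 8, 16, 15, 5 → best response Passive.
Incumbent against Accommodate: payoffs 18, 6, 2, 11, 8 → best response Aggressive.
Entrant against Aggressive: payoffs 11, 19, 1, 6 → best response Moderate.
Entrant against Moderate: payoffs 15, 19, 18, 16 → best response Moderate.
Entrant against Passive: payoffs 10, 20, 17, 1 → best response Moderate.
Entrant against Accommodate: payoffs 17, 15, 2, 11 → best response Aggressive.
Entrant against Withdraw: payoffs 8, 4, 10, 18 → best response Accommodate.
No profile is a mutual best response for all players.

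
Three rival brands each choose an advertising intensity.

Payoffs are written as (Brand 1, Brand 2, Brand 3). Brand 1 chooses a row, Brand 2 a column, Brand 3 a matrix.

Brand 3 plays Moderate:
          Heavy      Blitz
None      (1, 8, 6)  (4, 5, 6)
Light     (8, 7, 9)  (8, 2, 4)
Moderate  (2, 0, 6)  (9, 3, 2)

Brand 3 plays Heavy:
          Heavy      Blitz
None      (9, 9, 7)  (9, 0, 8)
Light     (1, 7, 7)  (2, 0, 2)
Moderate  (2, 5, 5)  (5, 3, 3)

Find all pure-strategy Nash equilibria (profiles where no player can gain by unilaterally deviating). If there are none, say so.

Check each profile: it is a Nash equilibrium iff no player can strictly gain by switching unilaterally.
(None, Heavy, Moderate): Brand 1 can switch to Light (1 → 8). Not NE.
(None, Heavy, Heavy): Brand 1 gets 9, best alternative 2; Brand 2 gets 9, best alternative 0; Brand 3 gets 7, best alternative 6. No profitable deviation — NE.
(None, Blitz, Moderate): Brand 1 can switch to Light (4 → 8). Not NE.
(None, Blitz, Heavy): Brand 2 can switch to Heavy (0 → 9). Not NE.
(Light, Heavy, Moderate): Brand 1 gets 8, best alternative 2; Brand 2 gets 7, best alternative 2; Brand 3 gets 9, best alternative 7. No profitable deviation — NE.
(Light, Heavy, Heavy): Brand 1 can switch to None (1 → 9). Not NE.
(Light, Blitz, Moderate): Brand 1 can switch to Moderate (8 → 9). Not NE.
(Light, Blitz, Heavy): Brand 1 can switch to None (2 → 9). Not NE.
(Moderate, Heavy, Moderate): Brand 1 can switch to Light (2 → 8). Not NE.
(Moderate, Heavy, Heavy): Brand 1 can switch to None (2 → 9). Not NE.
(Moderate, Blitz, Moderate): Brand 3 can switch to Heavy (2 → 3). Not NE.
(Moderate, Blitz, Heavy): Brand 1 can switch to None (5 → 9). Not NE.

Pure-strategy Nash equilibria: (None, Heavy, Heavy) and (Light, Heavy, Moderate)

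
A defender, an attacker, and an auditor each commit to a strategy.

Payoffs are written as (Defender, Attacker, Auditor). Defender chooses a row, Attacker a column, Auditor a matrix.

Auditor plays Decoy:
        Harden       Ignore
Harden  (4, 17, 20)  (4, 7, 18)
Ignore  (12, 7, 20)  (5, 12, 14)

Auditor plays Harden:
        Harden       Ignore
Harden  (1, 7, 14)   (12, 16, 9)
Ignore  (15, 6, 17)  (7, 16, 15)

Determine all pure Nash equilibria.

Check each profile: it is a Nash equilibrium iff no player can strictly gain by switching unilaterally.
(Harden, Harden, Decoy): Defender can switch to Ignore (4 → 12). Not NE.
(Harden, Harden, Harden): Defender can switch to Ignore (1 → 15). Not NE.
(Harden, Ignore, Decoy): Defender can switch to Ignore (4 → 5). Not NE.
(Harden, Ignore, Harden): Auditor can switch to Decoy (9 → 18). Not NE.
(Ignore, Harden, Decoy): Attacker can switch to Ignore (7 → 12). Not NE.
(Ignore, Harden, Harden): Attacker can switch to Ignore (6 → 16). Not NE.
(Ignore, Ignore, Decoy): Auditor can switch to Harden (14 → 15). Not NE.
(Ignore, Ignore, Harden): Defender can switch to Harden (7 → 12). Not NE.

There is no pure-strategy Nash equilibrium.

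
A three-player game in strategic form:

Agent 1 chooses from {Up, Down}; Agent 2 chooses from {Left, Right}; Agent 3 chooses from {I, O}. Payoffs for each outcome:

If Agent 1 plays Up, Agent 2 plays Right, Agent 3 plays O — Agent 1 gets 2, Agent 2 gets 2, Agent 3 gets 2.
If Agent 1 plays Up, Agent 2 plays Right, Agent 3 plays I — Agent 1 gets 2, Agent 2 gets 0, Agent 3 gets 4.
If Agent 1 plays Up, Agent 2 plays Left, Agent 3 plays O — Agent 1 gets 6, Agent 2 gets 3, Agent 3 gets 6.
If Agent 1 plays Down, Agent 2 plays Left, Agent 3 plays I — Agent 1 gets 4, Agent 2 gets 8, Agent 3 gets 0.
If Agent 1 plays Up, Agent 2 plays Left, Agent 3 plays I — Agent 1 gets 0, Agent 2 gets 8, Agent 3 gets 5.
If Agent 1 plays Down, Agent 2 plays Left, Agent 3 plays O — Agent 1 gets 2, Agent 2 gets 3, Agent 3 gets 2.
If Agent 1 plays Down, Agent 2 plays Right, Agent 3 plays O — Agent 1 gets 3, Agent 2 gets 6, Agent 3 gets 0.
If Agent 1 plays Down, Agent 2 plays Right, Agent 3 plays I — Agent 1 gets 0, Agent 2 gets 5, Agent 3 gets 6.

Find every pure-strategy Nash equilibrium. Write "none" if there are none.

The unique pure-strategy Nash equilibrium is (Up, Left, O).

For each player, find the best response to each opponent profile; mutual best responses are the pure NE.
Agent 1 against (Left, I): payoffs 0, 4 → best response Down.
Agent 1 against (Left, O): payoffs 6, 2 → best response Up.
Agent 1 against (Right, I): payoffs 2, 0 → best response Up.
Agent 1 against (Right, O): payoffs 2, 3 → best response Down.
Agent 2 against (Up, I): payoffs 8, 0 → best response Left.
Agent 2 against (Up, O): payoffs 3, 2 → best response Left.
Agent 2 against (Down, I): payoffs 8, 5 → best response Left.
Agent 2 against (Down, O): payoffs 3, 6 → best response Right.
Agent 3 against (Up, Left): payoffs 5, 6 → best response O.
Agent 3 against (Up, Right): payoffs 4, 2 → best response I.
Agent 3 against (Down, Left): payoffs 0, 2 → best response O.
Agent 3 against (Down, Right): payoffs 6, 0 → best response I.
Mutual best responses: (Up, Left, O).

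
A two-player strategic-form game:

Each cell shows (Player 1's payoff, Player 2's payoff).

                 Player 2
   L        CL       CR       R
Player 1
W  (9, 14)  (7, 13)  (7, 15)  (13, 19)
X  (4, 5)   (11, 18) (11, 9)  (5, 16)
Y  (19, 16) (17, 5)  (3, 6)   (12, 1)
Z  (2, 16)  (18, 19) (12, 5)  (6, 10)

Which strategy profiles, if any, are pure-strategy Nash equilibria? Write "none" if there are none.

(W, R) and (Y, L) and (Z, CL)

(W, L): Player 1 can switch to Y (9 → 19). Not NE.
(W, CL): Player 1 can switch to X (7 → 11). Not NE.
(W, CR): Player 1 can switch to X (7 → 11). Not NE.
(W, R): Player 1 gets 13, best alternative 12; Player 2 gets 19, best alternative 15. No profitable deviation — NE.
(X, L): Player 1 can switch to W (4 → 9). Not NE.
(X, CL): Player 1 can switch to Y (11 → 17). Not NE.
(X, CR): Player 1 can switch to Z (11 → 12). Not NE.
(Y, L): Player 1 gets 19, best alternative 9; Player 2 gets 16, best alternative 6. No profitable deviation — NE.
(Z, CL): Player 1 gets 18, best alternative 17; Player 2 gets 19, best alternative 16. No profitable deviation — NE.
(The remaining 7 profiles each have a profitable deviation by the same check.)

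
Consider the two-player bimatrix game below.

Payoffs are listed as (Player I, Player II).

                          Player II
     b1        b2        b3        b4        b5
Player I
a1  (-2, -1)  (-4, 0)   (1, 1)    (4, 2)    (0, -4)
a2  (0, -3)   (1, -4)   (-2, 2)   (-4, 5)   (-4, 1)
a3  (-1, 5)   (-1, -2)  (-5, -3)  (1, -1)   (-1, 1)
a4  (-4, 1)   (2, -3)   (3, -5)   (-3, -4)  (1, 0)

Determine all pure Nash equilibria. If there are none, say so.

Pure NE: (a1, b4)

(a1, b1): Player I can switch to a2 (-2 → 0). Not NE.
(a1, b2): Player I can switch to a2 (-4 → 1). Not NE.
(a1, b3): Player I can switch to a4 (1 → 3). Not NE.
(a1, b4): Player I gets 4, best alternative 1; Player II gets 2, best alternative 1. No profitable deviation — NE.
(a1, b5): Player I can switch to a4 (0 → 1). Not NE.
(a2, b1): Player II can switch to b3 (-3 → 2). Not NE.
(a2, b2): Player I can switch to a4 (1 → 2). Not NE.
(a2, b3): Player I can switch to a1 (-2 → 1). Not NE.
(a2, b4): Player I can switch to a1 (-4 → 4). Not NE.
(The remaining 11 profiles each have a profitable deviation by the same check.)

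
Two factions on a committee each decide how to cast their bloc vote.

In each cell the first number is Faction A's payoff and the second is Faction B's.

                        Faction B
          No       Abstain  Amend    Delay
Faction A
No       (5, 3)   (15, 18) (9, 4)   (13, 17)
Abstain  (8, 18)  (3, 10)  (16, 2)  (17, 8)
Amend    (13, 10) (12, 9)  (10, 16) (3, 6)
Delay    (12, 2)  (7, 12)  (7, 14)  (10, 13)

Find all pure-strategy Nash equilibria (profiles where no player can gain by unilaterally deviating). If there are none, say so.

(No, No): Faction A can switch to Abstain (5 → 8). Not NE.
(No, Abstain): Faction A gets 15, best alternative 12; Faction B gets 18, best alternative 17. No profitable deviation — NE.
(No, Amend): Faction A can switch to Abstain (9 → 16). Not NE.
(No, Delay): Faction A can switch to Abstain (13 → 17). Not NE.
(Abstain, No): Faction A can switch to Amend (8 → 13). Not NE.
(Abstain, Abstain): Faction A can switch to No (3 → 15). Not NE.
(Abstain, Amend): Faction B can switch to No (2 → 18). Not NE.
(The remaining 9 profiles each have a profitable deviation by the same check.)

The unique pure-strategy Nash equilibrium is (No, Abstain).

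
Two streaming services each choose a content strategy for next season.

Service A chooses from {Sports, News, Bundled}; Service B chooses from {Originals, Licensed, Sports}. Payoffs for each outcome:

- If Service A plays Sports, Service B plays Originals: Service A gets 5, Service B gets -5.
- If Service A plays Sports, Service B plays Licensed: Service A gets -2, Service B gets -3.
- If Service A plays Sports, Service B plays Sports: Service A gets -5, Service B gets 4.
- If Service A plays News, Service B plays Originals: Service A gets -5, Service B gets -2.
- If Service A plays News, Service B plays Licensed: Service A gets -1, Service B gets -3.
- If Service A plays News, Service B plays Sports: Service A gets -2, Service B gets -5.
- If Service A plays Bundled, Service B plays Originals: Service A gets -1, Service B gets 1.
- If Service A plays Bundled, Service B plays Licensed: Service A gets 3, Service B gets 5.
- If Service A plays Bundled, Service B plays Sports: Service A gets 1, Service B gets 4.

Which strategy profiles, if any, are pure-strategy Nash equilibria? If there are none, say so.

Pure NE: (Bundled, Licensed)

Service A against Originals: payoffs 5, -5, -1 → best response Sports.
Service A against Licensed: payoffs -2, -1, 3 → best response Bundled.
Service A against Sports: payoffs -5, -2, 1 → best response Bundled.
Service B against Sports: payoffs -5, -3, 4 → best response Sports.
Service B against News: payoffs -2, -3, -5 → best response Originals.
Service B against Bundled: payoffs 1, 5, 4 → best response Licensed.
Mutual best responses: (Bundled, Licensed).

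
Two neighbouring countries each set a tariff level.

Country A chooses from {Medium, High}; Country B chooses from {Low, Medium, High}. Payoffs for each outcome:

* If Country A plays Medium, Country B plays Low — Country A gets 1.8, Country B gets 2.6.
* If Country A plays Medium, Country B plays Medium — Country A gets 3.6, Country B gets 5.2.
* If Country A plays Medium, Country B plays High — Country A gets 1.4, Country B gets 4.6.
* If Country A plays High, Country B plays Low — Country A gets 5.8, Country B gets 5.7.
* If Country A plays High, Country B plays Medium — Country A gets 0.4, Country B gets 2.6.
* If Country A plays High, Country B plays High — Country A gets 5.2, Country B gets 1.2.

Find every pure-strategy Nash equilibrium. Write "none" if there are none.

Country A against Low: payoffs 1.8, 5.8 → best response High.
Country A against Medium: payoffs 3.6, 0.4 → best response Medium.
Country A against High: payoffs 1.4, 5.2 → best response High.
Country B against Medium: payoffs 2.6, 5.2, 4.6 → best response Medium.
Country B against High: payoffs 5.7, 2.6, 1.2 → best response Low.
Mutual best responses: (Medium, Medium); (High, Low).

The pure Nash equilibria are (Medium, Medium), (High, Low).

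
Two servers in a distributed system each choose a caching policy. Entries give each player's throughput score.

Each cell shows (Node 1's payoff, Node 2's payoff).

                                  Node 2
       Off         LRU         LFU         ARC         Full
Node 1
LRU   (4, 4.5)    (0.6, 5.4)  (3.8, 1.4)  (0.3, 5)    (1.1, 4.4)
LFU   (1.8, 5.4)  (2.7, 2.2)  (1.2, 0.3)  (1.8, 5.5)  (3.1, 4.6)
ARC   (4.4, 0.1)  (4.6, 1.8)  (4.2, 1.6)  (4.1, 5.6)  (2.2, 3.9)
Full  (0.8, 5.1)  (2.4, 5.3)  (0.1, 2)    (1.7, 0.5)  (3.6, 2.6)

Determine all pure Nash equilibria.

Pure NE: (ARC, ARC)

(LRU, Off): Node 1 can switch to ARC (4 → 4.4). Not NE.
(LRU, LRU): Node 1 can switch to LFU (0.6 → 2.7). Not NE.
(LRU, LFU): Node 1 can switch to ARC (3.8 → 4.2). Not NE.
(LRU, ARC): Node 1 can switch to LFU (0.3 → 1.8). Not NE.
(LRU, Full): Node 1 can switch to LFU (1.1 → 3.1). Not NE.
(LFU, Off): Node 1 can switch to LRU (1.8 → 4). Not NE.
(LFU, LRU): Node 1 can switch to ARC (2.7 → 4.6). Not NE.
(LFU, LFU): Node 1 can switch to LRU (1.2 → 3.8). Not NE.
(LFU, ARC): Node 1 can switch to ARC (1.8 → 4.1). Not NE.
(LFU, Full): Node 1 can switch to Full (3.1 → 3.6). Not NE.
(ARC, Off): Node 2 can switch to LRU (0.1 → 1.8). Not NE.
(ARC, LRU): Node 2 can switch to ARC (1.8 → 5.6). Not NE.
(ARC, ARC): Node 1 gets 4.1, best alternative 1.8; Node 2 gets 5.6, best alternative 3.9. No profitable deviation — NE.
(The remaining 7 profiles each have a profitable deviation by the same check.)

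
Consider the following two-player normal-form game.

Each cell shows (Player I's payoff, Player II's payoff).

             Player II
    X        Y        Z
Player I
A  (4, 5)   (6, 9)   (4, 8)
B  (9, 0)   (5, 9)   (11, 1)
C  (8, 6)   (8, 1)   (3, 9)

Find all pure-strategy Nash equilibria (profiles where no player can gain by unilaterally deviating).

Player I against X: payoffs 4, 9, 8 → best response B.
Player I against Y: payoffs 6, 5, 8 → best response C.
Player I against Z: payoffs 4, 11, 3 → best response B.
Player II against A: payoffs 5, 9, 8 → best response Y.
Player II against B: payoffs 0, 9, 1 → best response Y.
Player II against C: payoffs 6, 1, 9 → best response Z.
No profile is a mutual best response for all players.

No pure-strategy Nash equilibrium.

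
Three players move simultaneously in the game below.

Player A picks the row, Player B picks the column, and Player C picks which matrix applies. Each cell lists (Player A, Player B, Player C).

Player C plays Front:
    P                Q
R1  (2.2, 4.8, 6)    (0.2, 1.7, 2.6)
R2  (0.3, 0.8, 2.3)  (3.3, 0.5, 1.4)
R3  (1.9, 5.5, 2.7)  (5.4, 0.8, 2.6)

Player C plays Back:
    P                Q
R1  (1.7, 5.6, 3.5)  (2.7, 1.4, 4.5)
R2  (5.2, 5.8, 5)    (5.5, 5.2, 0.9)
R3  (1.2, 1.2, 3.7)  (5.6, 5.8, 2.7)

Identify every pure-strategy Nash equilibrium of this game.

(R1, P, Front): Player A gets 2.2, best alternative 1.9; Player B gets 4.8, best alternative 1.7; Player C gets 6, best alternative 3.5. No profitable deviation — NE.
(R1, P, Back): Player A can switch to R2 (1.7 → 5.2). Not NE.
(R1, Q, Front): Player A can switch to R2 (0.2 → 3.3). Not NE.
(R1, Q, Back): Player A can switch to R2 (2.7 → 5.5). Not NE.
(R2, P, Front): Player A can switch to R1 (0.3 → 2.2). Not NE.
(R2, P, Back): Player A gets 5.2, best alternative 1.7; Player B gets 5.8, best alternative 5.2; Player C gets 5, best alternative 2.3. No profitable deviation — NE.
(R2, Q, Front): Player A can switch to R3 (3.3 → 5.4). Not NE.
(R2, Q, Back): Player A can switch to R3 (5.5 → 5.6). Not NE.
(R3, P, Front): Player A can switch to R1 (1.9 → 2.2). Not NE.
(R3, P, Back): Player A can switch to R1 (1.2 → 1.7). Not NE.
(R3, Q, Front): Player B can switch to P (0.8 → 5.5). Not NE.
(R3, Q, Back): Player A gets 5.6, best alternative 5.5; Player B gets 5.8, best alternative 1.2; Player C gets 2.7, best alternative 2.6. No profitable deviation — NE.

The pure Nash equilibria are (R1, P, Front), (R2, P, Back), (R3, Q, Back).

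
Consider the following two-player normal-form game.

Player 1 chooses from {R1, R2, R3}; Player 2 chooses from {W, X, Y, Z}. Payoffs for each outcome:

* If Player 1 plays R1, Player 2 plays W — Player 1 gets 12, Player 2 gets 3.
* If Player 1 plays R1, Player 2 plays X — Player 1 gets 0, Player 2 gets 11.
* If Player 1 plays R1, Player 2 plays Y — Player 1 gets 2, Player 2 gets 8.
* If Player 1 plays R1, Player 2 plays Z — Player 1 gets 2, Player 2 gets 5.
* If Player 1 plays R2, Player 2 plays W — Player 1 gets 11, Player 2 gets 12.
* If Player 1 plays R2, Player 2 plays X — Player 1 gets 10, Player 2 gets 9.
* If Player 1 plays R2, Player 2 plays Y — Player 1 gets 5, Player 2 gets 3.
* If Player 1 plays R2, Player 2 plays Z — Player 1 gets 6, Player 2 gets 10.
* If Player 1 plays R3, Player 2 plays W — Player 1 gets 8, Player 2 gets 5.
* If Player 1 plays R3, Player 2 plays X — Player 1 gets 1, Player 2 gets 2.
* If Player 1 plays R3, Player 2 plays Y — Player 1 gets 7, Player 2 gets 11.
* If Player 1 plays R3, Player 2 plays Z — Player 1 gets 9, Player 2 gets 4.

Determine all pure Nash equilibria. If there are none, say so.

Player 1 against W: payoffs 12, 11, 8 → best response R1.
Player 1 against X: payoffs 0, 10, 1 → best response R2.
Player 1 against Y: payoffs 2, 5, 7 → best response R3.
Player 1 against Z: payoffs 2, 6, 9 → best response R3.
Player 2 against R1: payoffs 3, 11, 8, 5 → best response X.
Player 2 against R2: payoffs 12, 9, 3, 10 → best response W.
Player 2 against R3: payoffs 5, 2, 11, 4 → best response Y.
Mutual best responses: (R3, Y).

Pure NE: (R3, Y)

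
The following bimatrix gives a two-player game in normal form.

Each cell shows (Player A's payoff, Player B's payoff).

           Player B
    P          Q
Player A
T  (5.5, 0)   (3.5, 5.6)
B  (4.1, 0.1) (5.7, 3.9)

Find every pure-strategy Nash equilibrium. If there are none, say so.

(B, Q)

Player A against P: payoffs 5.5, 4.1 → best response T.
Player A against Q: payoffs 3.5, 5.7 → best response B.
Player B against T: payoffs 0, 5.6 → best response Q.
Player B against B: payoffs 0.1, 3.9 → best response Q.
Mutual best responses: (B, Q).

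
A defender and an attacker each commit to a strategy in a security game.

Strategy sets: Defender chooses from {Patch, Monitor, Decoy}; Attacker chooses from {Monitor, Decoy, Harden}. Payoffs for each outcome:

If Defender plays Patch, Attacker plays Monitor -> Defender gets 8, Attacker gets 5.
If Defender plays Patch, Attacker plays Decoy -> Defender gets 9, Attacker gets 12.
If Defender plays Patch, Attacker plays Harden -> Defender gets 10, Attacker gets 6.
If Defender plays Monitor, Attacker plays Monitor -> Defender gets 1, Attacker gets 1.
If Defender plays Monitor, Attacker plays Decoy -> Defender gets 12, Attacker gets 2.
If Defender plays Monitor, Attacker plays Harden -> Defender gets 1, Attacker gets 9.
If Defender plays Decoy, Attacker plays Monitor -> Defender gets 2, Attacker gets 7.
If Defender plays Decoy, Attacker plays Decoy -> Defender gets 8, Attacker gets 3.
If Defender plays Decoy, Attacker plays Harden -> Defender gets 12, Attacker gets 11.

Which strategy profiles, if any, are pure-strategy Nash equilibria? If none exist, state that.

(Decoy, Harden)

Mark each player's best response to every combination of opponents' strategies; a profile where every player is best-responding is a pure Nash equilibrium.
Defender against Monitor: payoffs 8, 1, 2 → best response Patch.
Defender against Decoy: payoffs 9, 12, 8 → best response Monitor.
Defender against Harden: payoffs 10, 1, 12 → best response Decoy.
Attacker against Patch: payoffs 5, 12, 6 → best response Decoy.
Attacker against Monitor: payoffs 1, 2, 9 → best response Harden.
Attacker against Decoy: payoffs 7, 3, 11 → best response Harden.
Mutual best responses: (Decoy, Harden).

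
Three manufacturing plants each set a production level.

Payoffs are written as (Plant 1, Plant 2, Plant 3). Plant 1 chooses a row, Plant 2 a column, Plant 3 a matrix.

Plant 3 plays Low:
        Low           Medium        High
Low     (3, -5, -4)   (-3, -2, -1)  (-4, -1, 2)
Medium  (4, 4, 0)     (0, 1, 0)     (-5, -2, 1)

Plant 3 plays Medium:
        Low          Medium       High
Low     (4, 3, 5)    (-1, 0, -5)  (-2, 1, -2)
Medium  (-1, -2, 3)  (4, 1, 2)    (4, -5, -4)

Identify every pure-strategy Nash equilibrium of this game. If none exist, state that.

The pure Nash equilibria are (Low, Low, Medium) and (Low, High, Low) and (Medium, Medium, Medium).

(Low, Low, Low): Plant 1 can switch to Medium (3 → 4). Not NE.
(Low, Low, Medium): Plant 1 gets 4, best alternative -1; Plant 2 gets 3, best alternative 1; Plant 3 gets 5, best alternative -4. No profitable deviation — NE.
(Low, Medium, Low): Plant 1 can switch to Medium (-3 → 0). Not NE.
(Low, Medium, Medium): Plant 1 can switch to Medium (-1 → 4). Not NE.
(Low, High, Low): Plant 1 gets -4, best alternative -5; Plant 2 gets -1, best alternative -2; Plant 3 gets 2, best alternative -2. No profitable deviation — NE.
(Low, High, Medium): Plant 1 can switch to Medium (-2 → 4). Not NE.
(Medium, Low, Low): Plant 3 can switch to Medium (0 → 3). Not NE.
(Medium, Low, Medium): Plant 1 can switch to Low (-1 → 4). Not NE.
(Medium, Medium, Low): Plant 2 can switch to Low (1 → 4). Not NE.
(Medium, Medium, Medium): Plant 1 gets 4, best alternative -1; Plant 2 gets 1, best alternative -2; Plant 3 gets 2, best alternative 0. No profitable deviation — NE.
(Medium, High, Low): Plant 1 can switch to Low (-5 → -4). Not NE.
(Medium, High, Medium): Plant 2 can switch to Low (-5 → -2). Not NE.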